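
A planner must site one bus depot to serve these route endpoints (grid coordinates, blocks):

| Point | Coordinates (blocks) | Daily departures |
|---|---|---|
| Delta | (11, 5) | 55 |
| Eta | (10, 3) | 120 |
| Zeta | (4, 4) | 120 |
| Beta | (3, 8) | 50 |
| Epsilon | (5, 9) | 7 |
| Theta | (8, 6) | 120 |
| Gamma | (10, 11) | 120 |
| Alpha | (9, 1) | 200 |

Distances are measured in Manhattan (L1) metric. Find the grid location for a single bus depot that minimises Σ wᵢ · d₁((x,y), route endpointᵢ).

Manhattan distance separates: Σwᵢ(|x−xᵢ|+|y−yᵢ|) = Σwᵢ|x−xᵢ| + Σwᵢ|y−yᵢ|, so x and y are optimised independently as 1-D weighted medians.
Total weight W = 792; half = 396.
x-coordinate, sorted with cumulative weight:
  x=3 (Beta, w=50) cum 50
  x=4 (Zeta, w=120) cum 170
  x=5 (Epsilon, w=7) cum 177
  x=8 (Theta, w=120) cum 297
  x=9 (Alpha, w=200) cum 497  ← median
  x=10 (Eta, w=120) cum 617
  x=10 (Gamma, w=120) cum 737
  x=11 (Delta, w=55) cum 792
⇒ x* = 9
y-coordinate, sorted with cumulative weight:
  y=1 (Alpha, w=200) cum 200
  y=3 (Eta, w=120) cum 320
  y=4 (Zeta, w=120) cum 440  ← median
  y=5 (Delta, w=55) cum 495
  y=6 (Theta, w=120) cum 615
  y=8 (Beta, w=50) cum 665
  y=9 (Epsilon, w=7) cum 672
  y=11 (Gamma, w=120) cum 792
⇒ y* = 4

(9, 4)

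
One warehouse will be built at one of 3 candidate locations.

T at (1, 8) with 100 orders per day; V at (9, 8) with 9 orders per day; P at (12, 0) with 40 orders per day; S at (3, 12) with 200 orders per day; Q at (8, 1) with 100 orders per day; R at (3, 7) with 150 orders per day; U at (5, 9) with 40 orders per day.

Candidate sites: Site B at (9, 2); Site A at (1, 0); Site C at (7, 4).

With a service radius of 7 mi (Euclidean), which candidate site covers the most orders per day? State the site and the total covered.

Coverage radius r = 7 mi; a point is covered iff (Δx)²+(Δy)² ≤ 7² = 49.
  Site B (9, 2): covers {V, P, Q} → 149
  Site A (1, 0): covers {none} → 0
  Site C (7, 4): covers {V, P, Q, R, U} → 339
Maximum coverage at Site C: 339 orders per day.

Site C, covering 339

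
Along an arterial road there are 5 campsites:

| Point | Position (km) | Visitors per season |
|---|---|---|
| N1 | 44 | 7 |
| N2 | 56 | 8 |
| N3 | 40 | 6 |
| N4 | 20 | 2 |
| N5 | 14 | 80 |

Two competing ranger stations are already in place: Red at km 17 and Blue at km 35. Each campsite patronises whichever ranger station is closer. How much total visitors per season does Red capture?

82

The indifferent point is the midpoint (17+35)/2 = 26; campsites left of it (closer to Red at 17) go to Red, those right go to Blue.
  N5 at 14 (w=80) → Red
  N4 at 20 (w=2) → Red
  N3 at 40 (w=6) → Blue
  N1 at 44 (w=7) → Blue
  N2 at 56 (w=8) → Blue
Red captures 82; Blue captures 21.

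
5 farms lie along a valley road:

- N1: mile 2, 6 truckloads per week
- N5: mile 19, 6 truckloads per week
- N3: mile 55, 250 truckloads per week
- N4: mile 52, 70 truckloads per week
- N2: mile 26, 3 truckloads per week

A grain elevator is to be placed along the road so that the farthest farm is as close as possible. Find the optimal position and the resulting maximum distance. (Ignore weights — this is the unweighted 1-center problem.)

The 1-center on a line is the midpoint of the two extreme points: leftmost at 2, rightmost at 55.
Optimal location = (2 + 55)/2 = 28.5; maximum distance = (55 − 2)/2 = 26.5.

location 28.5, max distance 26.5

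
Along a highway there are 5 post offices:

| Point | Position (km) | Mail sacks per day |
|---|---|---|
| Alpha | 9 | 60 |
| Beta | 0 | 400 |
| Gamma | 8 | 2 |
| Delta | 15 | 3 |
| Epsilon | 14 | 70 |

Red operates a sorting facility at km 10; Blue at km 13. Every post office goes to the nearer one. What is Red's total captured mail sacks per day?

The indifferent point is the midpoint (10+13)/2 = 11.5; post offices left of it (closer to Red at 10) go to Red, those right go to Blue.
  Beta at 0 (w=400) → Red
  Gamma at 8 (w=2) → Red
  Alpha at 9 (w=60) → Red
  Epsilon at 14 (w=70) → Blue
  Delta at 15 (w=3) → Blue
Red captures 462; Blue captures 73.

462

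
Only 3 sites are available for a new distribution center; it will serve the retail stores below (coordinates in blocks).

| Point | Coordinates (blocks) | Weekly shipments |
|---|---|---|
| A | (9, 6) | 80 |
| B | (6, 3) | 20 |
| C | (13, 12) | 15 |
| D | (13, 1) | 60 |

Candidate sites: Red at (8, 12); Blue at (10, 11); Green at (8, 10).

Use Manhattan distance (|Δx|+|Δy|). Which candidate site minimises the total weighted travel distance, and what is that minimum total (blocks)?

Total weighted distance at each candidate:
  Red (8, 12): total = 1815
  Blue (10, 11): total = 1560
  Green (8, 10): total = 1525
Minimum is at Green with total 1525 blocks.

Green, total 1525 blocks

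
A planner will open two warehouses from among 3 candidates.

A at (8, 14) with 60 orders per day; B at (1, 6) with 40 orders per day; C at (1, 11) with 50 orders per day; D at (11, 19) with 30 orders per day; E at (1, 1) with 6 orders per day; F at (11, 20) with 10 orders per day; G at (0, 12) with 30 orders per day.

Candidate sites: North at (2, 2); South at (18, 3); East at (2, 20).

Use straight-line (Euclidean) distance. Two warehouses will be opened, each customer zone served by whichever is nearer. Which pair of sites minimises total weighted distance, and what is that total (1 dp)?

Evaluate every pair (each demand assigned to the nearer of the two):
  {North, East}: total = 1744.3
  {South, East}: total = 2235.1
  {North, South}: total = 2444.9
Best pair: {North, East} with total 1744.3.

{North, East}, total 1744.3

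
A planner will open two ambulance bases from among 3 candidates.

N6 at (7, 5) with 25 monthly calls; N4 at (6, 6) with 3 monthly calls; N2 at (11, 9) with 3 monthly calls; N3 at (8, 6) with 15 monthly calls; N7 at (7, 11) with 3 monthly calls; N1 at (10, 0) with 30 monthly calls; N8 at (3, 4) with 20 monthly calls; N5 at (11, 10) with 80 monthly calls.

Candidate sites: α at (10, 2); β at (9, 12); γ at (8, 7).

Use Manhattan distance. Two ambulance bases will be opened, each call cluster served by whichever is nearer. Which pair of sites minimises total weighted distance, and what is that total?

{α, γ}, total 829

Evaluate every pair (each demand assigned to the nearer of the two):
  {α, γ}: total = 829
  {α, β}: total = 848
  {β, γ}: total = 873
Best pair: {α, γ} with total 829.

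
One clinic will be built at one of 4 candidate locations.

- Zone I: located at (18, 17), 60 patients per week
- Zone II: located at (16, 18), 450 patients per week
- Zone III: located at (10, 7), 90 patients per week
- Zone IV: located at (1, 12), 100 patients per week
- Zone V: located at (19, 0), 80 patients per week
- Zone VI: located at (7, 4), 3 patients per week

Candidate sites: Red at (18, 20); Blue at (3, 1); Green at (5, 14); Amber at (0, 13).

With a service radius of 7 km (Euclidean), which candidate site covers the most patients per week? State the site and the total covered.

Red, covering 510

Coverage radius r = 7 km; a point is covered iff (Δx)²+(Δy)² ≤ 7² = 49.
  Red (18, 20): covers {Zone I, Zone II} → 510
  Blue (3, 1): covers {Zone VI} → 3
  Green (5, 14): covers {Zone IV} → 100
  Amber (0, 13): covers {Zone IV} → 100
Maximum coverage at Red: 510 patients per week.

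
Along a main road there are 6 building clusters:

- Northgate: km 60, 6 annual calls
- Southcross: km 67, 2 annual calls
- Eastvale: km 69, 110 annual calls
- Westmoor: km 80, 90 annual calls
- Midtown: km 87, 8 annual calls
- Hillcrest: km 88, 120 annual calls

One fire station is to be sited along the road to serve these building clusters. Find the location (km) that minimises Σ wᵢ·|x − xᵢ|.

For a sum of weighted absolute distances on a line, the optimum is the weighted median (not the mean). Total weight W = 336; half-weight = 168.
Sort by position and accumulate weight:
  km 60 (Northgate, w=6) → cum 6
  km 67 (Southcross, w=2) → cum 8
  km 69 (Eastvale, w=110) → cum 118
  km 80 (Westmoor, w=90) → cum 208  ≥ 168 → median here
  km 87 (Midtown, w=8) → cum 216
  km 88 (Hillcrest, w=120) → cum 336
Optimal location: km 80.

x = 80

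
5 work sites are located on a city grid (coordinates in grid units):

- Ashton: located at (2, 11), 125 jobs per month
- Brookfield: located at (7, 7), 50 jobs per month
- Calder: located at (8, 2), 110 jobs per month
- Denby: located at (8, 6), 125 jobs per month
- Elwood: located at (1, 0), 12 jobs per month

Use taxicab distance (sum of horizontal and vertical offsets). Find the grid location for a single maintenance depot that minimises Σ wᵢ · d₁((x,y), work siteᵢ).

Manhattan distance separates: Σwᵢ(|x−xᵢ|+|y−yᵢ|) = Σwᵢ|x−xᵢ| + Σwᵢ|y−yᵢ|, so x and y are optimised independently as 1-D weighted medians.
Total weight W = 422; half = 211.
x-coordinate, sorted with cumulative weight:
  x=1 (Elwood, w=12) cum 12
  x=2 (Ashton, w=125) cum 137
  x=7 (Brookfield, w=50) cum 187
  x=8 (Calder, w=110) cum 297  ← median
  x=8 (Denby, w=125) cum 422
⇒ x* = 8
y-coordinate, sorted with cumulative weight:
  y=0 (Elwood, w=12) cum 12
  y=2 (Calder, w=110) cum 122
  y=6 (Denby, w=125) cum 247  ← median
  y=7 (Brookfield, w=50) cum 297
  y=11 (Ashton, w=125) cum 422
⇒ y* = 6

(8, 6)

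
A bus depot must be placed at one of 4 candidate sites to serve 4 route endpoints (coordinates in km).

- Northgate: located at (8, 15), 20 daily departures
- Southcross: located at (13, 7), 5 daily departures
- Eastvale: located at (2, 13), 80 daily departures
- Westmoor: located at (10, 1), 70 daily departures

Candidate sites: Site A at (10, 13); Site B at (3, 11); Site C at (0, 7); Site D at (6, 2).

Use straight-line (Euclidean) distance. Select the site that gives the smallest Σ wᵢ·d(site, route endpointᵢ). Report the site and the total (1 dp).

Site B, total 1215.3 km

Total weighted distance at each candidate:
  Site A (10, 13): total = 1570.1
  Site B (3, 11): total = 1215.3
  Site C (0, 7): total = 1613.6
  Site D (6, 2): total = 1531.1
Minimum is at Site B with total 1215.3 km.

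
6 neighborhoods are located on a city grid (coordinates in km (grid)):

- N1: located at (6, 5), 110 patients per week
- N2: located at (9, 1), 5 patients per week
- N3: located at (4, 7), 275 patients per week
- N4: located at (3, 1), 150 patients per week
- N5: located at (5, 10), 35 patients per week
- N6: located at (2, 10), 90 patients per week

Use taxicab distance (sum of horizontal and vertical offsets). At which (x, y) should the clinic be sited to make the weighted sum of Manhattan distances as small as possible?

Manhattan distance separates: Σwᵢ(|x−xᵢ|+|y−yᵢ|) = Σwᵢ|x−xᵢ| + Σwᵢ|y−yᵢ|, so x and y are optimised independently as 1-D weighted medians.
Total weight W = 665; half = 332.5.
x-coordinate, sorted with cumulative weight:
  x=2 (N6, w=90) cum 90
  x=3 (N4, w=150) cum 240
  x=4 (N3, w=275) cum 515  ← median
  x=5 (N5, w=35) cum 550
  x=6 (N1, w=110) cum 660
  x=9 (N2, w=5) cum 665
⇒ x* = 4
y-coordinate, sorted with cumulative weight:
  y=1 (N2, w=5) cum 5
  y=1 (N4, w=150) cum 155
  y=5 (N1, w=110) cum 265
  y=7 (N3, w=275) cum 540  ← median
  y=10 (N5, w=35) cum 575
  y=10 (N6, w=90) cum 665
⇒ y* = 7

(4, 7)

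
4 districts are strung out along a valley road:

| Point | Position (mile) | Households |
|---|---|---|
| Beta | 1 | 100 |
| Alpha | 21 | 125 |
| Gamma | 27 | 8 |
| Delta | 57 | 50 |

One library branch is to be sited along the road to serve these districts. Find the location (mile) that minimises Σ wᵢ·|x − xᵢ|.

x = 21

For a sum of weighted absolute distances on a line, the optimum is the weighted median (not the mean). Total weight W = 283; half-weight = 141.5.
Sort by position and accumulate weight:
  mile 1 (Beta, w=100) → cum 100
  mile 21 (Alpha, w=125) → cum 225  ≥ 141.5 → median here
  mile 27 (Gamma, w=8) → cum 233
  mile 57 (Delta, w=50) → cum 283
Optimal location: mile 21.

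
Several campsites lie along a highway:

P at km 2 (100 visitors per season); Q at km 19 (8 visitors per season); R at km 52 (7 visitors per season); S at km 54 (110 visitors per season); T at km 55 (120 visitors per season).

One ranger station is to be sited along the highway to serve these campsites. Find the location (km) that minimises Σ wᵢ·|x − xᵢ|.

x = 54

For a sum of weighted absolute distances on a line, the optimum is the weighted median (not the mean). Total weight W = 345; half-weight = 172.5.
Sort by position and accumulate weight:
  km 2 (P, w=100) → cum 100
  km 19 (Q, w=8) → cum 108
  km 52 (R, w=7) → cum 115
  km 54 (S, w=110) → cum 225  ≥ 172.5 → median here
  km 55 (T, w=120) → cum 345
Optimal location: km 54.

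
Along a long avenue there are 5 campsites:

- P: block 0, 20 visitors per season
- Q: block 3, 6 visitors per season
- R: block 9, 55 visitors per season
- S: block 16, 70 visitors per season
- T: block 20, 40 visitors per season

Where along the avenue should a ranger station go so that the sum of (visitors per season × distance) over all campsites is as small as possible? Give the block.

For a sum of weighted absolute distances on a line, the optimum is the weighted median (not the mean). Total weight W = 191; half-weight = 95.5.
Sort by position and accumulate weight:
  block 0 (P, w=20) → cum 20
  block 3 (Q, w=6) → cum 26
  block 9 (R, w=55) → cum 81
  block 16 (S, w=70) → cum 151  ≥ 95.5 → median here
  block 20 (T, w=40) → cum 191
Optimal location: block 16.

x = 16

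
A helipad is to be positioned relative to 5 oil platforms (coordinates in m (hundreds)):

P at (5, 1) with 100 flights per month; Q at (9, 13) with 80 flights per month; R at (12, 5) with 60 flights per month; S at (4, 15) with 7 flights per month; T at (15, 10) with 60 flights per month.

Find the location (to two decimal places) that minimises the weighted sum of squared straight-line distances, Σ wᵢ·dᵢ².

The minimiser of Σwᵢ‖p−pᵢ‖² is the weighted centroid p* = (Σwᵢpᵢ)/(Σwᵢ).
Σwᵢ = 307.
Σwᵢxᵢ = 100·5 + 80·9 + 60·12 + 7·4 + 60·15 = 2868.
Σwᵢyᵢ = 100·1 + 80·13 + 60·5 + 7·15 + 60·10 = 2145.
x* = 2868/307 = 9.34, y* = 2145/307 = 6.99.

(9.34, 6.99)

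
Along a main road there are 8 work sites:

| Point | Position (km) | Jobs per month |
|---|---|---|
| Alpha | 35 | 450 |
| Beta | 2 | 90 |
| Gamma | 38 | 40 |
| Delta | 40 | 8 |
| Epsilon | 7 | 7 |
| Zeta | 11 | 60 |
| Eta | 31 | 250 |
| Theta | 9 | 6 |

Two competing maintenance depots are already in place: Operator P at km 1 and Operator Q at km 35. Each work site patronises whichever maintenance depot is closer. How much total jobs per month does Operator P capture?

163

The indifferent point is the midpoint (1+35)/2 = 18; work sites left of it (closer to Operator P at 1) go to Operator P, those right go to Operator Q.
  Beta at 2 (w=90) → Operator P
  Epsilon at 7 (w=7) → Operator P
  Theta at 9 (w=6) → Operator P
  Zeta at 11 (w=60) → Operator P
  Eta at 31 (w=250) → Operator Q
  Alpha at 35 (w=450) → Operator Q
  Gamma at 38 (w=40) → Operator Q
  Delta at 40 (w=8) → Operator Q
Operator P captures 163; Operator Q captures 748.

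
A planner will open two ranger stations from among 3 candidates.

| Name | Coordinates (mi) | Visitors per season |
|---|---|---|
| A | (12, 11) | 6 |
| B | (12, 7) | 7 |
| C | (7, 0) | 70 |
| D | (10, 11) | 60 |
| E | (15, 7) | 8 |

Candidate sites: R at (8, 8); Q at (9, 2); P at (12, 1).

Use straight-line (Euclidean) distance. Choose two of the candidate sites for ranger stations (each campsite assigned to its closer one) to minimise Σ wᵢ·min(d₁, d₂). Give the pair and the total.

Evaluate every pair (each demand assigned to the nearer of the two):
  {R, Q}: total = 529.8
  {R, P}: total = 685.8
  {Q, P}: total = 892.7
Best pair: {R, Q} with total 529.8.

{R, Q}, total 529.8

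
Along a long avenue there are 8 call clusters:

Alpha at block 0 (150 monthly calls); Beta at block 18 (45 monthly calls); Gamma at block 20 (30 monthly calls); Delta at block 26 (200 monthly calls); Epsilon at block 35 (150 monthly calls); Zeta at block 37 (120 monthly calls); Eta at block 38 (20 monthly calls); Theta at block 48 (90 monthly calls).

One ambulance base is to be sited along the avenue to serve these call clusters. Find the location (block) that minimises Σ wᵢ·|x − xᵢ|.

x = 26

For a sum of weighted absolute distances on a line, the optimum is the weighted median (not the mean). Total weight W = 805; half-weight = 402.5.
Sort by position and accumulate weight:
  block 0 (Alpha, w=150) → cum 150
  block 18 (Beta, w=45) → cum 195
  block 20 (Gamma, w=30) → cum 225
  block 26 (Delta, w=200) → cum 425  ≥ 402.5 → median here
  block 35 (Epsilon, w=150) → cum 575
  block 37 (Zeta, w=120) → cum 695
  block 38 (Eta, w=20) → cum 715
  block 48 (Theta, w=90) → cum 805
Optimal location: block 26.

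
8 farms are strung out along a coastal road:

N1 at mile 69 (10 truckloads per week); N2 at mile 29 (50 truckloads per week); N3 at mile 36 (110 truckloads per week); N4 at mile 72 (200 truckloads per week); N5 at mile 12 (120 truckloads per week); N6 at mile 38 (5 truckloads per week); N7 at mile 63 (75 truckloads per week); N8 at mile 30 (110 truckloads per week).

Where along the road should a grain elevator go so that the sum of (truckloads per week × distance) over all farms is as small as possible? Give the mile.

x = 36

For a sum of weighted absolute distances on a line, the optimum is the weighted median (not the mean). Total weight W = 680; half-weight = 340.
Sort by position and accumulate weight:
  mile 12 (N5, w=120) → cum 120
  mile 29 (N2, w=50) → cum 170
  mile 30 (N8, w=110) → cum 280
  mile 36 (N3, w=110) → cum 390  ≥ 340 → median here
  mile 38 (N6, w=5) → cum 395
  mile 63 (N7, w=75) → cum 470
  mile 69 (N1, w=10) → cum 480
  mile 72 (N4, w=200) → cum 680
Optimal location: mile 36.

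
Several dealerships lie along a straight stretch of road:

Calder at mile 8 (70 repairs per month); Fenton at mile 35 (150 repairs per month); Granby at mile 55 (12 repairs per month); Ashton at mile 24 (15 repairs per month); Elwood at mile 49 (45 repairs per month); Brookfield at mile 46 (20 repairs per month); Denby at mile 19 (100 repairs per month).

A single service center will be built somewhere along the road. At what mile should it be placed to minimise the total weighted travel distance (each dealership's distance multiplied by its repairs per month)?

x = 35

For a sum of weighted absolute distances on a line, the optimum is the weighted median (not the mean). Total weight W = 412; half-weight = 206.
Sort by position and accumulate weight:
  mile 8 (Calder, w=70) → cum 70
  mile 19 (Denby, w=100) → cum 170
  mile 24 (Ashton, w=15) → cum 185
  mile 35 (Fenton, w=150) → cum 335  ≥ 206 → median here
  mile 46 (Brookfield, w=20) → cum 355
  mile 49 (Elwood, w=45) → cum 400
  mile 55 (Granby, w=12) → cum 412
Optimal location: mile 35.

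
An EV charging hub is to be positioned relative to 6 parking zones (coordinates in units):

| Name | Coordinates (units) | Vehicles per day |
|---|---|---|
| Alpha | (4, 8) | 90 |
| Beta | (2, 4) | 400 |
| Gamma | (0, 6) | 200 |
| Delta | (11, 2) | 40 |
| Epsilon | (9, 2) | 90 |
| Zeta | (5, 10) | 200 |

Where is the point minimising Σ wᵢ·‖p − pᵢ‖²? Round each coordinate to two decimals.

The minimiser of Σwᵢ‖p−pᵢ‖² is the weighted centroid p* = (Σwᵢpᵢ)/(Σwᵢ).
Σwᵢ = 1020.
Σwᵢxᵢ = 90·4 + 400·2 + 200·0 + 40·11 + 90·9 + 200·5 = 3410.
Σwᵢyᵢ = 90·8 + 400·4 + 200·6 + 40·2 + 90·2 + 200·10 = 5780.
x* = 3410/1020 = 3.34, y* = 5780/1020 = 5.67.

(3.34, 5.67)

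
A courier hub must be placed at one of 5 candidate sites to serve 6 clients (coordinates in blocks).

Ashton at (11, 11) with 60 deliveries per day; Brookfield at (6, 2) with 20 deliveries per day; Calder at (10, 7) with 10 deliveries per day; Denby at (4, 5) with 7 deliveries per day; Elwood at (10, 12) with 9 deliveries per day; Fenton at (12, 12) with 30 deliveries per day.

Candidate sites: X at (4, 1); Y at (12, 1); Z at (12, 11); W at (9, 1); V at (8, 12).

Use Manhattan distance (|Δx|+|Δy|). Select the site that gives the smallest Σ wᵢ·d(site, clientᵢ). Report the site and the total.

Z, total 575 blocks

Total weighted distance at each candidate:
  X (4, 1): total = 1951
  Y (12, 1): total = 1411
  Z (12, 11): total = 575
  W (9, 1): total = 1461
  V (8, 12): total = 765
Minimum is at Z with total 575 blocks.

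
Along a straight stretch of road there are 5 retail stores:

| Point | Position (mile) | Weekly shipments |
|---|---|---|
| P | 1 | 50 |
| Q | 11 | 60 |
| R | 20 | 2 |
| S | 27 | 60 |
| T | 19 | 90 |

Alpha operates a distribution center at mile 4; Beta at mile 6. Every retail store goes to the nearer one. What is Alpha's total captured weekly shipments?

50

The indifferent point is the midpoint (4+6)/2 = 5; retail stores left of it (closer to Alpha at 4) go to Alpha, those right go to Beta.
  P at 1 (w=50) → Alpha
  Q at 11 (w=60) → Beta
  T at 19 (w=90) → Beta
  R at 20 (w=2) → Beta
  S at 27 (w=60) → Beta
Alpha captures 50; Beta captures 212.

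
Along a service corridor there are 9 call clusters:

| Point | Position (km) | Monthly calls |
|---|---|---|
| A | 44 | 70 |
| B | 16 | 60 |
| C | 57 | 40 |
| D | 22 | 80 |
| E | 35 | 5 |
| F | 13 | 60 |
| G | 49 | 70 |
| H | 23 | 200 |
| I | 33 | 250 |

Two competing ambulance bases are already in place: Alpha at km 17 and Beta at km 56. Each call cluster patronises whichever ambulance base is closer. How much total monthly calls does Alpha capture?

The indifferent point is the midpoint (17+56)/2 = 36.5; call clusters left of it (closer to Alpha at 17) go to Alpha, those right go to Beta.
  F at 13 (w=60) → Alpha
  B at 16 (w=60) → Alpha
  D at 22 (w=80) → Alpha
  H at 23 (w=200) → Alpha
  I at 33 (w=250) → Alpha
  E at 35 (w=5) → Alpha
  A at 44 (w=70) → Beta
  G at 49 (w=70) → Beta
  C at 57 (w=40) → Beta
Alpha captures 655; Beta captures 180.

655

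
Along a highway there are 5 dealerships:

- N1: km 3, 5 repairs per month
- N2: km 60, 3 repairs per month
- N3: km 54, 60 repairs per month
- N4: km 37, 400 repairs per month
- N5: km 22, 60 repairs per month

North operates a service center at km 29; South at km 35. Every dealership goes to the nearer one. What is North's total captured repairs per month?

The indifferent point is the midpoint (29+35)/2 = 32; dealerships left of it (closer to North at 29) go to North, those right go to South.
  N1 at 3 (w=5) → North
  N5 at 22 (w=60) → North
  N4 at 37 (w=400) → South
  N3 at 54 (w=60) → South
  N2 at 60 (w=3) → South
North captures 65; South captures 463.

65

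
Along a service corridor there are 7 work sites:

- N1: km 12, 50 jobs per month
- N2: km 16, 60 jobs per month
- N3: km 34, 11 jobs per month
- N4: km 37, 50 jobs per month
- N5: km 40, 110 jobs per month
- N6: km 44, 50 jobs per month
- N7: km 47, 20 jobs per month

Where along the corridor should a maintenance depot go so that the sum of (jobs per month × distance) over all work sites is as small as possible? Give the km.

x = 40

For a sum of weighted absolute distances on a line, the optimum is the weighted median (not the mean). Total weight W = 351; half-weight = 175.5.
Sort by position and accumulate weight:
  km 12 (N1, w=50) → cum 50
  km 16 (N2, w=60) → cum 110
  km 34 (N3, w=11) → cum 121
  km 37 (N4, w=50) → cum 171
  km 40 (N5, w=110) → cum 281  ≥ 175.5 → median here
  km 44 (N6, w=50) → cum 331
  km 47 (N7, w=20) → cum 351
Optimal location: km 40.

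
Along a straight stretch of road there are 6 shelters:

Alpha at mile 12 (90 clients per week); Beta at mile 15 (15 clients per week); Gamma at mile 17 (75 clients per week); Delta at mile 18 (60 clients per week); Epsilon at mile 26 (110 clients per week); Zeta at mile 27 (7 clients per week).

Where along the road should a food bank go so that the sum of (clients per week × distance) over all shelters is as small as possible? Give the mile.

For a sum of weighted absolute distances on a line, the optimum is the weighted median (not the mean). Total weight W = 357; half-weight = 178.5.
Sort by position and accumulate weight:
  mile 12 (Alpha, w=90) → cum 90
  mile 15 (Beta, w=15) → cum 105
  mile 17 (Gamma, w=75) → cum 180  ≥ 178.5 → median here
  mile 18 (Delta, w=60) → cum 240
  mile 26 (Epsilon, w=110) → cum 350
  mile 27 (Zeta, w=7) → cum 357
Optimal location: mile 17.

x = 17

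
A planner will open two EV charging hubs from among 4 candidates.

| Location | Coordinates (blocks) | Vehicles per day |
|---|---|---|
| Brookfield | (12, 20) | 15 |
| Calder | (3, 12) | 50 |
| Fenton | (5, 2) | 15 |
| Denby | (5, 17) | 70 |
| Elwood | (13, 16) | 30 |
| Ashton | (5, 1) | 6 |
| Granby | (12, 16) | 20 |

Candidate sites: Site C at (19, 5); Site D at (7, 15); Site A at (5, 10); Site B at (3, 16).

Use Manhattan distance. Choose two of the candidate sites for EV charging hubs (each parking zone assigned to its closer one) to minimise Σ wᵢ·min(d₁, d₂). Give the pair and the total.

Evaluate every pair (each demand assigned to the nearer of the two):
  {Site D, Site A}: total = 1134
  {Site D, Site B}: total = 1211
  {Site A, Site B}: total = 1259
  {Site C, Site B}: total = 1427
  {Site C, Site D}: total = 1431
  {Site C, Site A}: total = 1799
Best pair: {Site D, Site A} with total 1134.

{Site D, Site A}, total 1134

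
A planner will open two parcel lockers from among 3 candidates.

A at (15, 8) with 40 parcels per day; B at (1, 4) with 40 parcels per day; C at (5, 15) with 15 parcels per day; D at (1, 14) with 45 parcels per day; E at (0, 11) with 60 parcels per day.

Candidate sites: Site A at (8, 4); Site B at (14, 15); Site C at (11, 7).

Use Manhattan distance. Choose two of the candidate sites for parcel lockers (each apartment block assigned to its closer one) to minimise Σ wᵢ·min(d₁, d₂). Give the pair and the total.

Evaluate every pair (each demand assigned to the nearer of the two):
  {Site A, Site B}: total = 2265
  {Site A, Site C}: total = 2355
  {Site B, Site C}: total = 2385
Best pair: {Site A, Site B} with total 2265.

{Site A, Site B}, total 2265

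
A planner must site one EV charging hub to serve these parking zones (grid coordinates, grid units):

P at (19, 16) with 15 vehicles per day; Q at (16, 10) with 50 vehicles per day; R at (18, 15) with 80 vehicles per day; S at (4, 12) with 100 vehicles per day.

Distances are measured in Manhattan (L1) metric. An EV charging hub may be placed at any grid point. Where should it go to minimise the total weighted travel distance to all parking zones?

(16, 12)

Manhattan distance separates: Σwᵢ(|x−xᵢ|+|y−yᵢ|) = Σwᵢ|x−xᵢ| + Σwᵢ|y−yᵢ|, so x and y are optimised independently as 1-D weighted medians.
Total weight W = 245; half = 122.5.
x-coordinate, sorted with cumulative weight:
  x=4 (S, w=100) cum 100
  x=16 (Q, w=50) cum 150  ← median
  x=18 (R, w=80) cum 230
  x=19 (P, w=15) cum 245
⇒ x* = 16
y-coordinate, sorted with cumulative weight:
  y=10 (Q, w=50) cum 50
  y=12 (S, w=100) cum 150  ← median
  y=15 (R, w=80) cum 230
  y=16 (P, w=15) cum 245
⇒ y* = 12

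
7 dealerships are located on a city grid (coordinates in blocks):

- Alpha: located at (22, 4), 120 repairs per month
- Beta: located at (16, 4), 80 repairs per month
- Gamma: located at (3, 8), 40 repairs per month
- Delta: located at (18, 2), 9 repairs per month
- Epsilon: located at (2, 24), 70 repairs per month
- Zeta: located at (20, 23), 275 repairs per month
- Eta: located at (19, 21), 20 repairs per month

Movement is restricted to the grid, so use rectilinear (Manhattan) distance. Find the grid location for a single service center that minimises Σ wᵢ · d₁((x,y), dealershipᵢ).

(20, 23)

Manhattan distance separates: Σwᵢ(|x−xᵢ|+|y−yᵢ|) = Σwᵢ|x−xᵢ| + Σwᵢ|y−yᵢ|, so x and y are optimised independently as 1-D weighted medians.
Total weight W = 614; half = 307.
x-coordinate, sorted with cumulative weight:
  x=2 (Epsilon, w=70) cum 70
  x=3 (Gamma, w=40) cum 110
  x=16 (Beta, w=80) cum 190
  x=18 (Delta, w=9) cum 199
  x=19 (Eta, w=20) cum 219
  x=20 (Zeta, w=275) cum 494  ← median
  x=22 (Alpha, w=120) cum 614
⇒ x* = 20
y-coordinate, sorted with cumulative weight:
  y=2 (Delta, w=9) cum 9
  y=4 (Alpha, w=120) cum 129
  y=4 (Beta, w=80) cum 209
  y=8 (Gamma, w=40) cum 249
  y=21 (Eta, w=20) cum 269
  y=23 (Zeta, w=275) cum 544  ← median
  y=24 (Epsilon, w=70) cum 614
⇒ y* = 23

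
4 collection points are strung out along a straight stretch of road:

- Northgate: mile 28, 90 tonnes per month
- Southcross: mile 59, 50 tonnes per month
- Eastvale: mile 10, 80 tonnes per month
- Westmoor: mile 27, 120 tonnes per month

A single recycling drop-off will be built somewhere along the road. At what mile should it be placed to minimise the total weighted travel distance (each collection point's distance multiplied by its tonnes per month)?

For a sum of weighted absolute distances on a line, the optimum is the weighted median (not the mean). Total weight W = 340; half-weight = 170.
Sort by position and accumulate weight:
  mile 10 (Eastvale, w=80) → cum 80
  mile 27 (Westmoor, w=120) → cum 200  ≥ 170 → median here
  mile 28 (Northgate, w=90) → cum 290
  mile 59 (Southcross, w=50) → cum 340
Optimal location: mile 27.

x = 27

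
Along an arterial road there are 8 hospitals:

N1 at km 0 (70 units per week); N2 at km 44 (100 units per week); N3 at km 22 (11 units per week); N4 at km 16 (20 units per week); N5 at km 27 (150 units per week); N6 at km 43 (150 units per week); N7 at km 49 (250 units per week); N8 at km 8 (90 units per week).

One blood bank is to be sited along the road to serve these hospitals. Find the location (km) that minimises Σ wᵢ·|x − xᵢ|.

x = 43

For a sum of weighted absolute distances on a line, the optimum is the weighted median (not the mean). Total weight W = 841; half-weight = 420.5.
Sort by position and accumulate weight:
  km 0 (N1, w=70) → cum 70
  km 8 (N8, w=90) → cum 160
  km 16 (N4, w=20) → cum 180
  km 22 (N3, w=11) → cum 191
  km 27 (N5, w=150) → cum 341
  km 43 (N6, w=150) → cum 491  ≥ 420.5 → median here
  km 44 (N2, w=100) → cum 591
  km 49 (N7, w=250) → cum 841
Optimal location: km 43.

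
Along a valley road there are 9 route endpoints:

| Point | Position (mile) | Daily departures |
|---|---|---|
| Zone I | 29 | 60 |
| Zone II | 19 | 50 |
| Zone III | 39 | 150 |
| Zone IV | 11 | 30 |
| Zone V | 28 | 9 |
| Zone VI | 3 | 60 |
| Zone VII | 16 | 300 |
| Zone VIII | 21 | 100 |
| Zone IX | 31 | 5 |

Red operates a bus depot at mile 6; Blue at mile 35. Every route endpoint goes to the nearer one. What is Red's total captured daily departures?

440

The indifferent point is the midpoint (6+35)/2 = 20.5; route endpoints left of it (closer to Red at 6) go to Red, those right go to Blue.
  Zone VI at 3 (w=60) → Red
  Zone IV at 11 (w=30) → Red
  Zone VII at 16 (w=300) → Red
  Zone II at 19 (w=50) → Red
  Zone VIII at 21 (w=100) → Blue
  Zone V at 28 (w=9) → Blue
  Zone I at 29 (w=60) → Blue
  Zone IX at 31 (w=5) → Blue
  Zone III at 39 (w=150) → Blue
Red captures 440; Blue captures 324.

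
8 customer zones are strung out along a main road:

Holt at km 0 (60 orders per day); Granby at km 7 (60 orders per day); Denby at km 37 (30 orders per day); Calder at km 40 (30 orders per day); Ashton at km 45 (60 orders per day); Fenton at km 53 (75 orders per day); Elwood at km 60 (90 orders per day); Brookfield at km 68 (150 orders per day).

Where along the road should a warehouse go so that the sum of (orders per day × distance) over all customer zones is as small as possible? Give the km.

x = 53

For a sum of weighted absolute distances on a line, the optimum is the weighted median (not the mean). Total weight W = 555; half-weight = 277.5.
Sort by position and accumulate weight:
  km 0 (Holt, w=60) → cum 60
  km 7 (Granby, w=60) → cum 120
  km 37 (Denby, w=30) → cum 150
  km 40 (Calder, w=30) → cum 180
  km 45 (Ashton, w=60) → cum 240
  km 53 (Fenton, w=75) → cum 315  ≥ 277.5 → median here
  km 60 (Elwood, w=90) → cum 405
  km 68 (Brookfield, w=150) → cum 555
Optimal location: km 53.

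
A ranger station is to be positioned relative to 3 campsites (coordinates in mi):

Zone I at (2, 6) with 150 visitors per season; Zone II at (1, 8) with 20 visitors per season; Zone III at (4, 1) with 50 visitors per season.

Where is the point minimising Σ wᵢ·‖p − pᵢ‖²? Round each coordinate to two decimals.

The minimiser of Σwᵢ‖p−pᵢ‖² is the weighted centroid p* = (Σwᵢpᵢ)/(Σwᵢ).
Σwᵢ = 220.
Σwᵢxᵢ = 150·2 + 20·1 + 50·4 = 520.
Σwᵢyᵢ = 150·6 + 20·8 + 50·1 = 1110.
x* = 520/220 = 2.36, y* = 1110/220 = 5.05.

(2.36, 5.05)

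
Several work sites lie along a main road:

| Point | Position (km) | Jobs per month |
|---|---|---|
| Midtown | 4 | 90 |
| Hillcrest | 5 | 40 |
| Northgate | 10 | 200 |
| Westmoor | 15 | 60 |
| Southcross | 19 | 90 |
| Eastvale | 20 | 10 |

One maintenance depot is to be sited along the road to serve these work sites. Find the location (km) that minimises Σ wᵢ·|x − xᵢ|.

x = 10

For a sum of weighted absolute distances on a line, the optimum is the weighted median (not the mean). Total weight W = 490; half-weight = 245.
Sort by position and accumulate weight:
  km 4 (Midtown, w=90) → cum 90
  km 5 (Hillcrest, w=40) → cum 130
  km 10 (Northgate, w=200) → cum 330  ≥ 245 → median here
  km 15 (Westmoor, w=60) → cum 390
  km 19 (Southcross, w=90) → cum 480
  km 20 (Eastvale, w=10) → cum 490
Optimal location: km 10.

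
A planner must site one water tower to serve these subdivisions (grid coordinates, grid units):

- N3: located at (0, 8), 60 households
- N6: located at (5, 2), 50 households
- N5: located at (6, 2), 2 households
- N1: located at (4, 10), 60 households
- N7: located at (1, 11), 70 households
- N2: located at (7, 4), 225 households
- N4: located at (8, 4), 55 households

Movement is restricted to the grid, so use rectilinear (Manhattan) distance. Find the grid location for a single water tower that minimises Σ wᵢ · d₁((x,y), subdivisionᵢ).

Manhattan distance separates: Σwᵢ(|x−xᵢ|+|y−yᵢ|) = Σwᵢ|x−xᵢ| + Σwᵢ|y−yᵢ|, so x and y are optimised independently as 1-D weighted medians.
Total weight W = 522; half = 261.
x-coordinate, sorted with cumulative weight:
  x=0 (N3, w=60) cum 60
  x=1 (N7, w=70) cum 130
  x=4 (N1, w=60) cum 190
  x=5 (N6, w=50) cum 240
  x=6 (N5, w=2) cum 242
  x=7 (N2, w=225) cum 467  ← median
  x=8 (N4, w=55) cum 522
⇒ x* = 7
y-coordinate, sorted with cumulative weight:
  y=2 (N6, w=50) cum 50
  y=2 (N5, w=2) cum 52
  y=4 (N2, w=225) cum 277  ← median
  y=4 (N4, w=55) cum 332
  y=8 (N3, w=60) cum 392
  y=10 (N1, w=60) cum 452
  y=11 (N7, w=70) cum 522
⇒ y* = 4

(7, 4)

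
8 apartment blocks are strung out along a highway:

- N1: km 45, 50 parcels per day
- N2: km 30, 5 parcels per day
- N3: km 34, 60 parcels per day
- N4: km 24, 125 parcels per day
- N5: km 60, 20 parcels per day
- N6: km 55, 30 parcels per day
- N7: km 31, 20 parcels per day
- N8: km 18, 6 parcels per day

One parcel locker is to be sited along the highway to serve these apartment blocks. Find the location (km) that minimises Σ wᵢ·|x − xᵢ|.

For a sum of weighted absolute distances on a line, the optimum is the weighted median (not the mean). Total weight W = 316; half-weight = 158.
Sort by position and accumulate weight:
  km 18 (N8, w=6) → cum 6
  km 24 (N4, w=125) → cum 131
  km 30 (N2, w=5) → cum 136
  km 31 (N7, w=20) → cum 156
  km 34 (N3, w=60) → cum 216  ≥ 158 → median here
  km 45 (N1, w=50) → cum 266
  km 55 (N6, w=30) → cum 296
  km 60 (N5, w=20) → cum 316
Optimal location: km 34.

x = 34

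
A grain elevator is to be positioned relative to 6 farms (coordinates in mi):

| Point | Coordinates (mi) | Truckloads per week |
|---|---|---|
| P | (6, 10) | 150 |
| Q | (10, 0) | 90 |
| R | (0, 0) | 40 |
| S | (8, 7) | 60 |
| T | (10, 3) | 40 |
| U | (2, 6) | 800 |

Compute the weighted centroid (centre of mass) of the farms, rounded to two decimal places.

(3.63, 5.80)

The minimiser of Σwᵢ‖p−pᵢ‖² is the weighted centroid p* = (Σwᵢpᵢ)/(Σwᵢ).
Σwᵢ = 1180.
Σwᵢxᵢ = 150·6 + 90·10 + 40·0 + 60·8 + 40·10 + 800·2 = 4280.
Σwᵢyᵢ = 150·10 + 90·0 + 40·0 + 60·7 + 40·3 + 800·6 = 6840.
x* = 4280/1180 = 3.63, y* = 6840/1180 = 5.80.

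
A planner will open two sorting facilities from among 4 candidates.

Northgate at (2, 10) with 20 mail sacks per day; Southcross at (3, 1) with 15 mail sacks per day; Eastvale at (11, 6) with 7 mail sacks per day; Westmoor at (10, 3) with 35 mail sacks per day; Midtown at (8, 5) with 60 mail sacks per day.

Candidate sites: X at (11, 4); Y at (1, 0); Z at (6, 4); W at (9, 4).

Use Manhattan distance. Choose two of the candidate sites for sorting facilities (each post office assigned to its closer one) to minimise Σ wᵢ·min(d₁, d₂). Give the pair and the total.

{Y, W}, total 483

Evaluate every pair (each demand assigned to the nearer of the two):
  {Y, W}: total = 483
  {Z, W}: total = 508
  {X, Z}: total = 554
  {X, Y}: total = 589
  {X, W}: total = 599
  {Y, Z}: total = 649
Best pair: {Y, W} with total 483.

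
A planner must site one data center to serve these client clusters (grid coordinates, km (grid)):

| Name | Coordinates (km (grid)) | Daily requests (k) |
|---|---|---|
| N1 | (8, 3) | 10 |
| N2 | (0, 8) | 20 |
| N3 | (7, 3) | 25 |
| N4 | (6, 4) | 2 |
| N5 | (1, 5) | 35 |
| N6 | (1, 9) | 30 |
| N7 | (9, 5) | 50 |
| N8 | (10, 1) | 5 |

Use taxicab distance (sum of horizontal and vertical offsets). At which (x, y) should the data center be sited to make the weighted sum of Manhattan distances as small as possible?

(7, 5)

Manhattan distance separates: Σwᵢ(|x−xᵢ|+|y−yᵢ|) = Σwᵢ|x−xᵢ| + Σwᵢ|y−yᵢ|, so x and y are optimised independently as 1-D weighted medians.
Total weight W = 177; half = 88.5.
x-coordinate, sorted with cumulative weight:
  x=0 (N2, w=20) cum 20
  x=1 (N5, w=35) cum 55
  x=1 (N6, w=30) cum 85
  x=6 (N4, w=2) cum 87
  x=7 (N3, w=25) cum 112  ← median
  x=8 (N1, w=10) cum 122
  x=9 (N7, w=50) cum 172
  x=10 (N8, w=5) cum 177
⇒ x* = 7
y-coordinate, sorted with cumulative weight:
  y=1 (N8, w=5) cum 5
  y=3 (N1, w=10) cum 15
  y=3 (N3, w=25) cum 40
  y=4 (N4, w=2) cum 42
  y=5 (N5, w=35) cum 77
  y=5 (N7, w=50) cum 127  ← median
  y=8 (N2, w=20) cum 147
  y=9 (N6, w=30) cum 177
⇒ y* = 5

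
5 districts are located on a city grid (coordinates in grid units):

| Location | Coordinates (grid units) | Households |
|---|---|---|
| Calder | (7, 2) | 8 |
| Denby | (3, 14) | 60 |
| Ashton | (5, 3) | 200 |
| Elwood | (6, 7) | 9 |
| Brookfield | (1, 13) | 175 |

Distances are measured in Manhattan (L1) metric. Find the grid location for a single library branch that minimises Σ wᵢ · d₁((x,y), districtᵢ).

Manhattan distance separates: Σwᵢ(|x−xᵢ|+|y−yᵢ|) = Σwᵢ|x−xᵢ| + Σwᵢ|y−yᵢ|, so x and y are optimised independently as 1-D weighted medians.
Total weight W = 452; half = 226.
x-coordinate, sorted with cumulative weight:
  x=1 (Brookfield, w=175) cum 175
  x=3 (Denby, w=60) cum 235  ← median
  x=5 (Ashton, w=200) cum 435
  x=6 (Elwood, w=9) cum 444
  x=7 (Calder, w=8) cum 452
⇒ x* = 3
y-coordinate, sorted with cumulative weight:
  y=2 (Calder, w=8) cum 8
  y=3 (Ashton, w=200) cum 208
  y=7 (Elwood, w=9) cum 217
  y=13 (Brookfield, w=175) cum 392  ← median
  y=14 (Denby, w=60) cum 452
⇒ y* = 13

(3, 13)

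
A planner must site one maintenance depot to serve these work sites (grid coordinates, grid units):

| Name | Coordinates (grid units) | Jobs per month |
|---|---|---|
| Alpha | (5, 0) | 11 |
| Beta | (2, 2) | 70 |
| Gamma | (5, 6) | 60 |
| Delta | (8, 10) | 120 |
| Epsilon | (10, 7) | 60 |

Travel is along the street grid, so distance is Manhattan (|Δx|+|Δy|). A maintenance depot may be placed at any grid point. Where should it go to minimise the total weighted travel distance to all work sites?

Manhattan distance separates: Σwᵢ(|x−xᵢ|+|y−yᵢ|) = Σwᵢ|x−xᵢ| + Σwᵢ|y−yᵢ|, so x and y are optimised independently as 1-D weighted medians.
Total weight W = 321; half = 160.5.
x-coordinate, sorted with cumulative weight:
  x=2 (Beta, w=70) cum 70
  x=5 (Alpha, w=11) cum 81
  x=5 (Gamma, w=60) cum 141
  x=8 (Delta, w=120) cum 261  ← median
  x=10 (Epsilon, w=60) cum 321
⇒ x* = 8
y-coordinate, sorted with cumulative weight:
  y=0 (Alpha, w=11) cum 11
  y=2 (Beta, w=70) cum 81
  y=6 (Gamma, w=60) cum 141
  y=7 (Epsilon, w=60) cum 201  ← median
  y=10 (Delta, w=120) cum 321
⇒ y* = 7

(8, 7)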